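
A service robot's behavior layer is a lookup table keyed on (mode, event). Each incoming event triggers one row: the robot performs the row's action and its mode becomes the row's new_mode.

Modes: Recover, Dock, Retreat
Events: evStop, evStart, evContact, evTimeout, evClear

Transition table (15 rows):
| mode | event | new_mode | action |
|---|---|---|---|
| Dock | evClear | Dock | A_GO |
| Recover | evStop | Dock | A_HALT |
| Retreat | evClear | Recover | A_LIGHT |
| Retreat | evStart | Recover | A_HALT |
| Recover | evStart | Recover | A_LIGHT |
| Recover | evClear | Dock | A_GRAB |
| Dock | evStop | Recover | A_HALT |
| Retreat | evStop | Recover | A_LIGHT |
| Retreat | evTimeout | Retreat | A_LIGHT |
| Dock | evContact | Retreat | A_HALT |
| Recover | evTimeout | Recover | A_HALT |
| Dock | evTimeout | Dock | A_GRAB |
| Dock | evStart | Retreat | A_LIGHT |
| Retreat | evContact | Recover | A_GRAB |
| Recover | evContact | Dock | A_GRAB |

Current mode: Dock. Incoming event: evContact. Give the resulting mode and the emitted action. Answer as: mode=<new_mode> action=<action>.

mode=Retreat action=A_HALT

current mode = Dock; filter table to that mode:
  (Dock, evClear) → (Dock, A_GO)
  (Dock, evStop) → (Recover, A_HALT)
  (Dock, evContact) → (Retreat, A_HALT)  ← event matches
  (Dock, evTimeout) → (Dock, A_GRAB)
  (Dock, evStart) → (Retreat, A_LIGHT)
event = evContact selects (Retreat, A_HALT)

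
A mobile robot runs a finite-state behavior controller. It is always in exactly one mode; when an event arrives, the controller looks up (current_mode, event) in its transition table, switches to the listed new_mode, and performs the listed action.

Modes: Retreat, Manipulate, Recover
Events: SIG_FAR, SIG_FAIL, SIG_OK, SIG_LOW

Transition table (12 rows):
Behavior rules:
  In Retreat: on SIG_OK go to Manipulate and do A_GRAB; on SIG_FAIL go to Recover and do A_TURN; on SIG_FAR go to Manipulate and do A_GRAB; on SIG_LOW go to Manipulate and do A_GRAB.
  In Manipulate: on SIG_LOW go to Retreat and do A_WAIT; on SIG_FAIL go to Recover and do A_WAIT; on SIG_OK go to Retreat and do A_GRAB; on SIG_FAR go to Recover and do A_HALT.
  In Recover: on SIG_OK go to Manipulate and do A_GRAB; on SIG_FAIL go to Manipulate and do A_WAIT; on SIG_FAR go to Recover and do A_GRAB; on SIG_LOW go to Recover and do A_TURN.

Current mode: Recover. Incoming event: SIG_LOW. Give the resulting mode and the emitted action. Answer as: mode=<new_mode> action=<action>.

mode=Recover action=A_TURN

current mode = Recover; filter table to that mode:
  (Recover, SIG_OK) → (Manipulate, A_GRAB)
  (Recover, SIG_FAIL) → (Manipulate, A_WAIT)
  (Recover, SIG_FAR) → (Recover, A_GRAB)
  (Recover, SIG_LOW) → (Recover, A_TURN)  ← event matches
event = SIG_LOW selects (Recover, A_TURN)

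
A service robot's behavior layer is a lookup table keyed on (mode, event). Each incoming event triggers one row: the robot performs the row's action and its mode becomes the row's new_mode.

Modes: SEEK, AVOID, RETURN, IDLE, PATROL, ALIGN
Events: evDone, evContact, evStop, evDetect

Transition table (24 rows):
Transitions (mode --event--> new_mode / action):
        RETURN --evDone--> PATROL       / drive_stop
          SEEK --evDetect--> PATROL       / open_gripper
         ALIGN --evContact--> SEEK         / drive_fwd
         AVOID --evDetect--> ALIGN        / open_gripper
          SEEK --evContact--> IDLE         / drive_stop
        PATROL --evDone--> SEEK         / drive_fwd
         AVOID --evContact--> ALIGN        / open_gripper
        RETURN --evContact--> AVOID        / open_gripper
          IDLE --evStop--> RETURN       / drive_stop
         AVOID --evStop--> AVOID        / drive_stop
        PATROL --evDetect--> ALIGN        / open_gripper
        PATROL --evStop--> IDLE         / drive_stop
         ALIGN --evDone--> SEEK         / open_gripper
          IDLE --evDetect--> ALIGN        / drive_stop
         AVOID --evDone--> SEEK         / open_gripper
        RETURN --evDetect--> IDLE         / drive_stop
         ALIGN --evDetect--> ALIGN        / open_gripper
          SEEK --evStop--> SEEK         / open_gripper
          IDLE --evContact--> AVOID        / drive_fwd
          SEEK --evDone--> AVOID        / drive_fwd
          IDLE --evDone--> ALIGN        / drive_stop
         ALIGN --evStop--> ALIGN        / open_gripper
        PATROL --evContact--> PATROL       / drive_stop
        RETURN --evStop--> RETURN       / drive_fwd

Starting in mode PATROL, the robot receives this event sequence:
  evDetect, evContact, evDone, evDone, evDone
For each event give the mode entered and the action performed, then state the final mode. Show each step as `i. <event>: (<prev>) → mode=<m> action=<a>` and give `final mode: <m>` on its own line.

1. evDetect: (PATROL) → mode=ALIGN action=open_gripper
2. evContact: (ALIGN) → mode=SEEK action=drive_fwd
3. evDone: (SEEK) → mode=AVOID action=drive_fwd
4. evDone: (AVOID) → mode=SEEK action=open_gripper
5. evDone: (SEEK) → mode=AVOID action=drive_fwd

final mode: AVOID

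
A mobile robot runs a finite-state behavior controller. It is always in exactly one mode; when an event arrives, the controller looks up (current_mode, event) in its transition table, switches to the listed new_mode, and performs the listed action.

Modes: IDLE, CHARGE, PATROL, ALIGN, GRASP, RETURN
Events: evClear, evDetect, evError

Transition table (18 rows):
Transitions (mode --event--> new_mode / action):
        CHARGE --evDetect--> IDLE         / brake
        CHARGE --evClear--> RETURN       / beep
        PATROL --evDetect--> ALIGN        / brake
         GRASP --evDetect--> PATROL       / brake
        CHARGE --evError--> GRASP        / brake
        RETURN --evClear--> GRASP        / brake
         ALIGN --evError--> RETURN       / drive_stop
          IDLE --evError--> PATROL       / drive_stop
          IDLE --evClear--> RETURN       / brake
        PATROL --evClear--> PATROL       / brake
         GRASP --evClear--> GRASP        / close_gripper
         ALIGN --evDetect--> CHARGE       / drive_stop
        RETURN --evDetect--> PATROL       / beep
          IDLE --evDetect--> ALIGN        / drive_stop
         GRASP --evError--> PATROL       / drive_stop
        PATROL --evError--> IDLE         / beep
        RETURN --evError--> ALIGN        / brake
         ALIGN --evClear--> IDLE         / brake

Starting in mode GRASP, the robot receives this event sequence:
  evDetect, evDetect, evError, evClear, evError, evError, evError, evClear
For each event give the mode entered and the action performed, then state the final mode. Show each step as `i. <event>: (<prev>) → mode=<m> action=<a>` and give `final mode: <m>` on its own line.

1. evDetect: (GRASP) → mode=PATROL action=brake
2. evDetect: (PATROL) → mode=ALIGN action=brake
3. evError: (ALIGN) → mode=RETURN action=drive_stop
4. evClear: (RETURN) → mode=GRASP action=brake
5. evError: (GRASP) → mode=PATROL action=drive_stop
6. evError: (PATROL) → mode=IDLE action=beep
7. evError: (IDLE) → mode=PATROL action=drive_stop
8. evClear: (PATROL) → mode=PATROL action=brake

final mode: PATROL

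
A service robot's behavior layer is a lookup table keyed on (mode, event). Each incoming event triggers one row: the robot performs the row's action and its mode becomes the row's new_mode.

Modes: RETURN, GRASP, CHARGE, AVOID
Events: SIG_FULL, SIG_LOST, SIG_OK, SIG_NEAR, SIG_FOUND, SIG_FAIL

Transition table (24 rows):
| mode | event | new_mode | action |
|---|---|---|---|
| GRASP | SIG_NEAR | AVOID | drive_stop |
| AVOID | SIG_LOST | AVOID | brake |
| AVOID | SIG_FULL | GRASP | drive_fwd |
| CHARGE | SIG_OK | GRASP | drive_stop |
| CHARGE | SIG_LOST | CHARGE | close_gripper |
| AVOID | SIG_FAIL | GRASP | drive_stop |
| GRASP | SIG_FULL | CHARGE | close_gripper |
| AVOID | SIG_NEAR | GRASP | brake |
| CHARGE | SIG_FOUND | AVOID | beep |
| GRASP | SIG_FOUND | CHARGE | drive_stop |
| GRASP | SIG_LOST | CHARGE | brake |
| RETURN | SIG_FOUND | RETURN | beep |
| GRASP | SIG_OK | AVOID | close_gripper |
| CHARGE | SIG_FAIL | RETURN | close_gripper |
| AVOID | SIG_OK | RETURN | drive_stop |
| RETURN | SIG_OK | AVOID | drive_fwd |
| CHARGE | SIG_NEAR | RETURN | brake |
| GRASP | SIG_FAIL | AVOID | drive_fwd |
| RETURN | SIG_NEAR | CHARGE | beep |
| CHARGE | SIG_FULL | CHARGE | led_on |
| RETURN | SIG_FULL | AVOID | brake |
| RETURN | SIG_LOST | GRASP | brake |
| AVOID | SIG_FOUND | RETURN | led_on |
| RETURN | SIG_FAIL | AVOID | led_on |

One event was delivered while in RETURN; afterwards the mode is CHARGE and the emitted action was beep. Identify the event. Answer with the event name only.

try SIG_FULL: (RETURN, SIG_FULL) → (AVOID, brake)
try SIG_LOST: (RETURN, SIG_LOST) → (GRASP, brake)
try SIG_OK: (RETURN, SIG_OK) → (AVOID, drive_fwd)
try SIG_NEAR: (RETURN, SIG_NEAR) → (CHARGE, beep)  ← matches
try SIG_FOUND: (RETURN, SIG_FOUND) → (RETURN, beep)
try SIG_FAIL: (RETURN, SIG_FAIL) → (AVOID, led_on)

SIG_NEAR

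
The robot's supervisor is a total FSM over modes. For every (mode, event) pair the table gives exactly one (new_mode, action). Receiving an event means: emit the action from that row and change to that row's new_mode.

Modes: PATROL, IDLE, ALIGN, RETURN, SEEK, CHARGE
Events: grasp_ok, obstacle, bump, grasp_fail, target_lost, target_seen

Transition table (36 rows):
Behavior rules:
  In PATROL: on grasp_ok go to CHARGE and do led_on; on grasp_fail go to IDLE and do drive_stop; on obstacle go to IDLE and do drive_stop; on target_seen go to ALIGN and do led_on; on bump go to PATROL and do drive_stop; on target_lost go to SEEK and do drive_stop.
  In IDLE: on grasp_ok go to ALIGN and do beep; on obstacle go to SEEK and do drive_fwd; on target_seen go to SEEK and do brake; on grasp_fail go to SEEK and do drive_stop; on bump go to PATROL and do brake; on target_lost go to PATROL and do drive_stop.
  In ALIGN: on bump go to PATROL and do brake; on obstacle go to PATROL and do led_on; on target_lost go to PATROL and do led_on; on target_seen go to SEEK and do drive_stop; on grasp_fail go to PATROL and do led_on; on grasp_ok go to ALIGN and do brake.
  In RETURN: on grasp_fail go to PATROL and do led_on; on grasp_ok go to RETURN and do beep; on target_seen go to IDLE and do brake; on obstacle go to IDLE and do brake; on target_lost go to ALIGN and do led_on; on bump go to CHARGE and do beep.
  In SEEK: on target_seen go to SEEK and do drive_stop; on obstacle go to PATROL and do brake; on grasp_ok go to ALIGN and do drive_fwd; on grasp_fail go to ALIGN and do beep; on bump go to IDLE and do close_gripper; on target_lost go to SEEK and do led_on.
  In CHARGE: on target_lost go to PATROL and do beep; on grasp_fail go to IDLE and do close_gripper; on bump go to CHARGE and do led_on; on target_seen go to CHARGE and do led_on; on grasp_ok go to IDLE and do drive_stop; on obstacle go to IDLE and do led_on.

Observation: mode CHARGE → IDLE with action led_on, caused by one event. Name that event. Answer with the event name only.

obstacle

try grasp_ok: (CHARGE, grasp_ok) → (IDLE, drive_stop)
try obstacle: (CHARGE, obstacle) → (IDLE, led_on)  ← matches
try bump: (CHARGE, bump) → (CHARGE, led_on)
try grasp_fail: (CHARGE, grasp_fail) → (IDLE, close_gripper)
try target_lost: (CHARGE, target_lost) → (PATROL, beep)
try target_seen: (CHARGE, target_seen) → (CHARGE, led_on)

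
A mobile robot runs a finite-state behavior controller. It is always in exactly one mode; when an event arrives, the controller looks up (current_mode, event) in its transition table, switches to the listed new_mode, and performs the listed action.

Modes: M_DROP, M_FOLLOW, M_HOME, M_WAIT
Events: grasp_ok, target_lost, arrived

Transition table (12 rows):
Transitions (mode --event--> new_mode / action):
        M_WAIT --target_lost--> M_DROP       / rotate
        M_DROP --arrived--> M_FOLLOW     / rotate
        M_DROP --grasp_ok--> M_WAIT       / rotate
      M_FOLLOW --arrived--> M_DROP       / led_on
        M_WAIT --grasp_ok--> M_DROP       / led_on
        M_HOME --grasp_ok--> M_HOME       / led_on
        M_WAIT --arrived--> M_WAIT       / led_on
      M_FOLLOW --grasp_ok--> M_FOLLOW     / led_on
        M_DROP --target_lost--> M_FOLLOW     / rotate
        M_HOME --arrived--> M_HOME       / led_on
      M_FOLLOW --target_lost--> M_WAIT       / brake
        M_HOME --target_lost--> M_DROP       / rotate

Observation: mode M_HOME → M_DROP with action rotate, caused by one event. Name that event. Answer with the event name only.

try grasp_ok: (M_HOME, grasp_ok) → (M_HOME, led_on)
try target_lost: (M_HOME, target_lost) → (M_DROP, rotate)  ← matches
try arrived: (M_HOME, arrived) → (M_HOME, led_on)

target_lost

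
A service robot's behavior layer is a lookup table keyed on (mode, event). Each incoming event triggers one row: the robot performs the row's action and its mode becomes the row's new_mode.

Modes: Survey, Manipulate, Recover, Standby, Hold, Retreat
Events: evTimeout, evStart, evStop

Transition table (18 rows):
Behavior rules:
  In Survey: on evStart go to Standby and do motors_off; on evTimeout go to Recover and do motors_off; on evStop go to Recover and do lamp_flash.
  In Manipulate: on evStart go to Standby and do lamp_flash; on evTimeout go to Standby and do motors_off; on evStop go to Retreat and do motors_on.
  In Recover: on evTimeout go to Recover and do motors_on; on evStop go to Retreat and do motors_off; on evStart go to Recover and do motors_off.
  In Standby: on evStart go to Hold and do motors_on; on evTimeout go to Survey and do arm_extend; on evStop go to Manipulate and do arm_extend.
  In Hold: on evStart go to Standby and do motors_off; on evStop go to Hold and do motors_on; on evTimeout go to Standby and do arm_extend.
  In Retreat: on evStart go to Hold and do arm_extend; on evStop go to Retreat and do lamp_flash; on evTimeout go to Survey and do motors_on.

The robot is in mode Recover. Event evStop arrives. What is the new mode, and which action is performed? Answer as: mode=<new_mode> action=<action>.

current mode = Recover; filter table to that mode:
  (Recover, evTimeout) → (Recover, motors_on)
  (Recover, evStop) → (Retreat, motors_off)  ← event matches
  (Recover, evStart) → (Recover, motors_off)
event = evStop selects (Retreat, motors_off)

mode=Retreat action=motors_off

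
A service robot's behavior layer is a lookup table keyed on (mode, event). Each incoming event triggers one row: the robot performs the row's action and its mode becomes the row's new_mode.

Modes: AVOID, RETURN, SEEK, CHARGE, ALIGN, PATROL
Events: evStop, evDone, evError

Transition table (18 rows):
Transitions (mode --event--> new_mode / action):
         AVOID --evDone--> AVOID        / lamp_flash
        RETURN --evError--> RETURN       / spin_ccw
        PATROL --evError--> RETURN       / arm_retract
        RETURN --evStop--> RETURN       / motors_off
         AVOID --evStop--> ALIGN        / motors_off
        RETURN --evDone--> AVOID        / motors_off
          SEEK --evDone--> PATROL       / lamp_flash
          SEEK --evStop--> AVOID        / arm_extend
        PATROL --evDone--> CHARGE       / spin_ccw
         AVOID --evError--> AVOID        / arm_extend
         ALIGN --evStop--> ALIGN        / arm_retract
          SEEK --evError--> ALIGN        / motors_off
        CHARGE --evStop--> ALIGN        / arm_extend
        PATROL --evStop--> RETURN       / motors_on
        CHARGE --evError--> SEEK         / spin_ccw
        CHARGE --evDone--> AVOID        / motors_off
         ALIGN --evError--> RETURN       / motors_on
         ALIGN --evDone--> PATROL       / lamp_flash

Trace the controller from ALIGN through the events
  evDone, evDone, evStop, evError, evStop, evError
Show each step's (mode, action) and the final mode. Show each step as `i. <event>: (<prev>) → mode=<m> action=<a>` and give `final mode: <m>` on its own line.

1. evDone: (ALIGN) → mode=PATROL action=lamp_flash
2. evDone: (PATROL) → mode=CHARGE action=spin_ccw
3. evStop: (CHARGE) → mode=ALIGN action=arm_extend
4. evError: (ALIGN) → mode=RETURN action=motors_on
5. evStop: (RETURN) → mode=RETURN action=motors_off
6. evError: (RETURN) → mode=RETURN action=spin_ccw

final mode: RETURN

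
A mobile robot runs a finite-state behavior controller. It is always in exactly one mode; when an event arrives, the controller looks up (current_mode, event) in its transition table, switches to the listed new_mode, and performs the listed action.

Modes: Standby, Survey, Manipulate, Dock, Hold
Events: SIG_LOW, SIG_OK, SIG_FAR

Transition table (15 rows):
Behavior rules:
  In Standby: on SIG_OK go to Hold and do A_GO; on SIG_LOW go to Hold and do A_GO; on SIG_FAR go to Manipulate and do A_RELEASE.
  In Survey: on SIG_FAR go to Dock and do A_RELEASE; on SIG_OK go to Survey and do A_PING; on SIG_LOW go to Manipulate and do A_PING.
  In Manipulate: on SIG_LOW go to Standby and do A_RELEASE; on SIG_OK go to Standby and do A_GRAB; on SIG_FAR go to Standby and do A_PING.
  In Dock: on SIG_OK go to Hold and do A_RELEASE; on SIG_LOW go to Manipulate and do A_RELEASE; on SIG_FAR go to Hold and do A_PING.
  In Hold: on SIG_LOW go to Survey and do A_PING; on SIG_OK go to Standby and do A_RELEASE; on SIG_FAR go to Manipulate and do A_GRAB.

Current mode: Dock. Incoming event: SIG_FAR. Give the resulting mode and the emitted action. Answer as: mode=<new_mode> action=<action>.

mode=Hold action=A_PING

current mode = Dock; filter table to that mode:
  (Dock, SIG_OK) → (Hold, A_RELEASE)
  (Dock, SIG_LOW) → (Manipulate, A_RELEASE)
  (Dock, SIG_FAR) → (Hold, A_PING)  ← event matches
event = SIG_FAR selects (Hold, A_PING)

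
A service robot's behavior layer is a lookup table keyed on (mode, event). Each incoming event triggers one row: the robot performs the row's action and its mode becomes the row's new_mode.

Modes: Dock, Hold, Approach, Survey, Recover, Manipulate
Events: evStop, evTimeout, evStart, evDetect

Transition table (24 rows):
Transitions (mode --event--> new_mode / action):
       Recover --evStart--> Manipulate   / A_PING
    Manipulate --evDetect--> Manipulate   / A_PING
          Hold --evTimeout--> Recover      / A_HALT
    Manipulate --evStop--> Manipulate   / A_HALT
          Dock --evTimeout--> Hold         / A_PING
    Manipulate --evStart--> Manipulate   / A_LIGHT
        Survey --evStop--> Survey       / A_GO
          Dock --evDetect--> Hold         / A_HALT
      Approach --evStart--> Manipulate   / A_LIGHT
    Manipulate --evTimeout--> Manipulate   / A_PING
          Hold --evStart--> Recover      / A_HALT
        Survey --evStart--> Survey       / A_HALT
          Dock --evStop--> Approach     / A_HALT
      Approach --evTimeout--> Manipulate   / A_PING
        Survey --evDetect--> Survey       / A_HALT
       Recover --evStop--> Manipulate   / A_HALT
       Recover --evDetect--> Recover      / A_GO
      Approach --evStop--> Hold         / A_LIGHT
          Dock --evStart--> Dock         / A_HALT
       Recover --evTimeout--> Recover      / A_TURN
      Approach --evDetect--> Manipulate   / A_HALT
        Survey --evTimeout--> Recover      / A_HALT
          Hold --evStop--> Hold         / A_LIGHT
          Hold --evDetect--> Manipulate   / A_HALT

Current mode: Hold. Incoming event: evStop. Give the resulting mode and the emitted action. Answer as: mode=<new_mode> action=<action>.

mode=Hold action=A_LIGHT

current mode = Hold; filter table to that mode:
  (Hold, evTimeout) → (Recover, A_HALT)
  (Hold, evStart) → (Recover, A_HALT)
  (Hold, evStop) → (Hold, A_LIGHT)  ← event matches
  (Hold, evDetect) → (Manipulate, A_HALT)
event = evStop selects (Hold, A_LIGHT)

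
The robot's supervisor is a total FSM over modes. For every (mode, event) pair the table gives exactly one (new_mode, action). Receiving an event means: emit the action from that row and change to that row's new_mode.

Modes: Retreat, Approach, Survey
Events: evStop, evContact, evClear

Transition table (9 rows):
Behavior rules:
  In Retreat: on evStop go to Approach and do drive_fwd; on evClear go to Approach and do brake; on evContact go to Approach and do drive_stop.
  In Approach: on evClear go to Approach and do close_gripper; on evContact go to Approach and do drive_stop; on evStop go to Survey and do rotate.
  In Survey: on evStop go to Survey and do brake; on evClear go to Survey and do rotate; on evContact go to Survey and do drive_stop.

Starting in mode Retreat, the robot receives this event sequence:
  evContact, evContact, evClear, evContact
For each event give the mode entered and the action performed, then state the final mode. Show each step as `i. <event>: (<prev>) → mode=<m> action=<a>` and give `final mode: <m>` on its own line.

final mode: Approach

1. evContact: (Retreat) → mode=Approach action=drive_stop
2. evContact: (Approach) → mode=Approach action=drive_stop
3. evClear: (Approach) → mode=Approach action=close_gripper
4. evContact: (Approach) → mode=Approach action=drive_stop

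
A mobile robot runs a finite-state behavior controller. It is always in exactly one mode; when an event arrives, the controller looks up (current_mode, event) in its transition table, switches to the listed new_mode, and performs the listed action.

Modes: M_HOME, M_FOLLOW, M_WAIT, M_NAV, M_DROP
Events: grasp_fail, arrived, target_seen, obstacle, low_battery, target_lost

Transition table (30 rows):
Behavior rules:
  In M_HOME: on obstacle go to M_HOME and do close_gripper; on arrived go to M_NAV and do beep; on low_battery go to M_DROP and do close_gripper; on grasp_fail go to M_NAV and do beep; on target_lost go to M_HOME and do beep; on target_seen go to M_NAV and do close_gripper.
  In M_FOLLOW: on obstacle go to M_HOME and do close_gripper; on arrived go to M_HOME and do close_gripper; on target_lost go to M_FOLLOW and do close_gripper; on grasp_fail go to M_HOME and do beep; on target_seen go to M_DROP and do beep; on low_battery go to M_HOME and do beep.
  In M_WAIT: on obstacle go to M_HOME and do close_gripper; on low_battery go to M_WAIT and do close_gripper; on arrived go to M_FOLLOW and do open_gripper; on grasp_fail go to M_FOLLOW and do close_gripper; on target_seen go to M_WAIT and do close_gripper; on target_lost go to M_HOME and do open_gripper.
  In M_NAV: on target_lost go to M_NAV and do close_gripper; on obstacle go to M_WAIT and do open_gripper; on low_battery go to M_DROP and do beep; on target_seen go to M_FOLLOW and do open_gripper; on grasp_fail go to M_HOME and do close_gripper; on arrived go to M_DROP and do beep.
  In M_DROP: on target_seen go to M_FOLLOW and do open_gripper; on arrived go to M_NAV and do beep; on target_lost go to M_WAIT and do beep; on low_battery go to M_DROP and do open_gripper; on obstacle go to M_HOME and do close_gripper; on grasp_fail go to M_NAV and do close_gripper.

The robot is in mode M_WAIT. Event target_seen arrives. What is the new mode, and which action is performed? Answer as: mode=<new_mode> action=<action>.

mode=M_WAIT action=close_gripper

current mode = M_WAIT; filter table to that mode:
  (M_WAIT, obstacle) → (M_HOME, close_gripper)
  (M_WAIT, low_battery) → (M_WAIT, close_gripper)
  (M_WAIT, arrived) → (M_FOLLOW, open_gripper)
  (M_WAIT, grasp_fail) → (M_FOLLOW, close_gripper)
  (M_WAIT, target_seen) → (M_WAIT, close_gripper)  ← event matches
  (M_WAIT, target_lost) → (M_HOME, open_gripper)
event = target_seen selects (M_WAIT, close_gripper)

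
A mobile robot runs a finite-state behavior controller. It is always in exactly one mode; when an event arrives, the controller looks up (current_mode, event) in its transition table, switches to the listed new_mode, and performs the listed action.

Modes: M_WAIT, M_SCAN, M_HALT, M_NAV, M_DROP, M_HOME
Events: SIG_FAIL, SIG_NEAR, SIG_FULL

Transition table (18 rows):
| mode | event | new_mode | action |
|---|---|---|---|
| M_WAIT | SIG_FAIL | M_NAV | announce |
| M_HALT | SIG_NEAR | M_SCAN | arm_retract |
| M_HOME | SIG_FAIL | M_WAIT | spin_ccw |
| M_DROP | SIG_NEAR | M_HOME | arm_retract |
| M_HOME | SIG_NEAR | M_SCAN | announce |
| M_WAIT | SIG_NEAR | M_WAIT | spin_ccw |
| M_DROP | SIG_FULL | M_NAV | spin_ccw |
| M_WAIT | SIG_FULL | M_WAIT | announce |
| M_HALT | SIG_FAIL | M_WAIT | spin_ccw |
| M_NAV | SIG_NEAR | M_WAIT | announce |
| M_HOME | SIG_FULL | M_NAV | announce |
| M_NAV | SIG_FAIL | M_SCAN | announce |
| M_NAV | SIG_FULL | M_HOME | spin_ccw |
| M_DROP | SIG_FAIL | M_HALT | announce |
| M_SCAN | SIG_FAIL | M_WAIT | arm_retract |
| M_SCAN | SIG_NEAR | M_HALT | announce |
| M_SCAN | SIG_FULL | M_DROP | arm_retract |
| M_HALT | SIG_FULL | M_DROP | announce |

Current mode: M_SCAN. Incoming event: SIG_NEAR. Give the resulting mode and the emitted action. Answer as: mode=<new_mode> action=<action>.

current mode = M_SCAN; filter table to that mode:
  (M_SCAN, SIG_FAIL) → (M_WAIT, arm_retract)
  (M_SCAN, SIG_NEAR) → (M_HALT, announce)  ← event matches
  (M_SCAN, SIG_FULL) → (M_DROP, arm_retract)
event = SIG_NEAR selects (M_HALT, announce)

mode=M_HALT action=announce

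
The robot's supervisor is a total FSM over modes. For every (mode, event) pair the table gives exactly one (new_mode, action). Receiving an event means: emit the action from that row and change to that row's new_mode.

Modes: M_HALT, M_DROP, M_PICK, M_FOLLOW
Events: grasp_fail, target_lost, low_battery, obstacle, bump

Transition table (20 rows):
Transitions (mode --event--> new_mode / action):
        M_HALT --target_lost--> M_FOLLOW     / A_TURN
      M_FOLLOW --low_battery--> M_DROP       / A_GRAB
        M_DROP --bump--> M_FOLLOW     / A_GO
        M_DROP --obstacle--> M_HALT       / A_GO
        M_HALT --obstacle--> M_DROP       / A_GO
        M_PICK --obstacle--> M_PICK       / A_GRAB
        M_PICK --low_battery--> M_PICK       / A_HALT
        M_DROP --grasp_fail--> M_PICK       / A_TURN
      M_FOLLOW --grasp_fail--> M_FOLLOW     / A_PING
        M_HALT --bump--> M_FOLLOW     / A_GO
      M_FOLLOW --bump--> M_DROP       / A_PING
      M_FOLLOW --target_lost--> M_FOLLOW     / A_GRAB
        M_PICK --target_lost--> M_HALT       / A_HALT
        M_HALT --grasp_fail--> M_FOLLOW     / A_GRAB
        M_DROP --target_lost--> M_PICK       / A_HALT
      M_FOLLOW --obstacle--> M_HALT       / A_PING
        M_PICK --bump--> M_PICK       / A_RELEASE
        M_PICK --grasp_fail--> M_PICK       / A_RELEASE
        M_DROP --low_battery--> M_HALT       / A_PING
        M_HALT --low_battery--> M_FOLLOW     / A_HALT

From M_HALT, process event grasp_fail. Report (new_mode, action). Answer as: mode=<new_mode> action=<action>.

current mode = M_HALT; filter table to that mode:
  (M_HALT, target_lost) → (M_FOLLOW, A_TURN)
  (M_HALT, obstacle) → (M_DROP, A_GO)
  (M_HALT, bump) → (M_FOLLOW, A_GO)
  (M_HALT, grasp_fail) → (M_FOLLOW, A_GRAB)  ← event matches
  (M_HALT, low_battery) → (M_FOLLOW, A_HALT)
event = grasp_fail selects (M_FOLLOW, A_GRAB)

mode=M_FOLLOW action=A_GRAB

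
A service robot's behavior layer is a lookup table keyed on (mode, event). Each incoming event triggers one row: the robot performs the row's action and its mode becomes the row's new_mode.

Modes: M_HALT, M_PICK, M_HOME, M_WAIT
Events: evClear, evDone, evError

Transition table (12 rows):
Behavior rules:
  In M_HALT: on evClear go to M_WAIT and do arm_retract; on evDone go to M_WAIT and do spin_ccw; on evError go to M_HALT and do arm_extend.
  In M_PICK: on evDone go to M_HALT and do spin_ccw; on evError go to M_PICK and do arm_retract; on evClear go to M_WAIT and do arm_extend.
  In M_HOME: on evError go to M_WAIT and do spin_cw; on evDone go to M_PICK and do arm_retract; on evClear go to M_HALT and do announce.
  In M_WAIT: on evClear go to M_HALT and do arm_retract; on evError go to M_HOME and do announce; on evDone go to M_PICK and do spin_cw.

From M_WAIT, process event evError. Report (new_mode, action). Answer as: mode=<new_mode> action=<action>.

current mode = M_WAIT; filter table to that mode:
  (M_WAIT, evClear) → (M_HALT, arm_retract)
  (M_WAIT, evError) → (M_HOME, announce)  ← event matches
  (M_WAIT, evDone) → (M_PICK, spin_cw)
event = evError selects (M_HOME, announce)

mode=M_HOME action=announce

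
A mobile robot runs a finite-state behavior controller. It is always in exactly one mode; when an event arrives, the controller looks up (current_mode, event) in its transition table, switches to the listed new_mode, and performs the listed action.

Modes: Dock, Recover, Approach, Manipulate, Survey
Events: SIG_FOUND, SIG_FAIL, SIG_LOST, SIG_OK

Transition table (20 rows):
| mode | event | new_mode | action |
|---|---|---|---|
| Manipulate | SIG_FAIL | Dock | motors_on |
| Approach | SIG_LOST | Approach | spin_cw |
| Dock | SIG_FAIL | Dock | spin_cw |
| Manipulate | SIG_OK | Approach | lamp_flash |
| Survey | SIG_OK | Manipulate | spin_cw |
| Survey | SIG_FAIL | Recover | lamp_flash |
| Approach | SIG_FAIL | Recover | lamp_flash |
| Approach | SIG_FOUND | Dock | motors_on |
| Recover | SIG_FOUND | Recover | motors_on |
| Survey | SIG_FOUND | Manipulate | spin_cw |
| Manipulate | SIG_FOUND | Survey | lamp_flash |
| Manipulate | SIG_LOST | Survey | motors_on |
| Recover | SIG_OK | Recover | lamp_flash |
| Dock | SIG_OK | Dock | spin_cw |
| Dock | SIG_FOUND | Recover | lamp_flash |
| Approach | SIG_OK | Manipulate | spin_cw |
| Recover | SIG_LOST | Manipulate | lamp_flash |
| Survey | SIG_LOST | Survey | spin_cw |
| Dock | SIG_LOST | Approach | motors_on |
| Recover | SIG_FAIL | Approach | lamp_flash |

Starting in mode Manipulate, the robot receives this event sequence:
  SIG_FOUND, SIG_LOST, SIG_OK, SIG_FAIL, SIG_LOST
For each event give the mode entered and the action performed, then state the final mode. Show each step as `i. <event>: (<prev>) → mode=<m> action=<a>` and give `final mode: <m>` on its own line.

1. SIG_FOUND: (Manipulate) → mode=Survey action=lamp_flash
2. SIG_LOST: (Survey) → mode=Survey action=spin_cw
3. SIG_OK: (Survey) → mode=Manipulate action=spin_cw
4. SIG_FAIL: (Manipulate) → mode=Dock action=motors_on
5. SIG_LOST: (Dock) → mode=Approach action=motors_on

final mode: Approach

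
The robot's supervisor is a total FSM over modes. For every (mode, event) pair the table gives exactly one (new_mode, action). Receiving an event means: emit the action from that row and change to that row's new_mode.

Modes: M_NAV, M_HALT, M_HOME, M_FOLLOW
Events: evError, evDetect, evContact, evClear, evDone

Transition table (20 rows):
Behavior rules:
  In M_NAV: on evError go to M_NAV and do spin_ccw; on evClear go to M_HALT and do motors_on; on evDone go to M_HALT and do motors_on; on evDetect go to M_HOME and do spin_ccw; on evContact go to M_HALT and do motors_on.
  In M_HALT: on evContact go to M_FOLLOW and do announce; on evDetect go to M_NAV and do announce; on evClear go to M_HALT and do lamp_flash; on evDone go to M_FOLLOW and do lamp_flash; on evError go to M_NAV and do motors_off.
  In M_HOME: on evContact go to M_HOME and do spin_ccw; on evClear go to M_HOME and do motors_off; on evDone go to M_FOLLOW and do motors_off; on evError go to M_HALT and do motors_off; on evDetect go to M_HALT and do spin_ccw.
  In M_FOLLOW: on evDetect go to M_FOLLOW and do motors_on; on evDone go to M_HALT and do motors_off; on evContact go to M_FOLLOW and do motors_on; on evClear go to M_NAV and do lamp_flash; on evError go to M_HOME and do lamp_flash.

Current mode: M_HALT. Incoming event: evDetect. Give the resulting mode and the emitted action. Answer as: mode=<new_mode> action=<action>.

mode=M_NAV action=announce

current mode = M_HALT; filter table to that mode:
  (M_HALT, evContact) → (M_FOLLOW, announce)
  (M_HALT, evDetect) → (M_NAV, announce)  ← event matches
  (M_HALT, evClear) → (M_HALT, lamp_flash)
  (M_HALT, evDone) → (M_FOLLOW, lamp_flash)
  (M_HALT, evError) → (M_NAV, motors_off)
event = evDetect selects (M_NAV, announce)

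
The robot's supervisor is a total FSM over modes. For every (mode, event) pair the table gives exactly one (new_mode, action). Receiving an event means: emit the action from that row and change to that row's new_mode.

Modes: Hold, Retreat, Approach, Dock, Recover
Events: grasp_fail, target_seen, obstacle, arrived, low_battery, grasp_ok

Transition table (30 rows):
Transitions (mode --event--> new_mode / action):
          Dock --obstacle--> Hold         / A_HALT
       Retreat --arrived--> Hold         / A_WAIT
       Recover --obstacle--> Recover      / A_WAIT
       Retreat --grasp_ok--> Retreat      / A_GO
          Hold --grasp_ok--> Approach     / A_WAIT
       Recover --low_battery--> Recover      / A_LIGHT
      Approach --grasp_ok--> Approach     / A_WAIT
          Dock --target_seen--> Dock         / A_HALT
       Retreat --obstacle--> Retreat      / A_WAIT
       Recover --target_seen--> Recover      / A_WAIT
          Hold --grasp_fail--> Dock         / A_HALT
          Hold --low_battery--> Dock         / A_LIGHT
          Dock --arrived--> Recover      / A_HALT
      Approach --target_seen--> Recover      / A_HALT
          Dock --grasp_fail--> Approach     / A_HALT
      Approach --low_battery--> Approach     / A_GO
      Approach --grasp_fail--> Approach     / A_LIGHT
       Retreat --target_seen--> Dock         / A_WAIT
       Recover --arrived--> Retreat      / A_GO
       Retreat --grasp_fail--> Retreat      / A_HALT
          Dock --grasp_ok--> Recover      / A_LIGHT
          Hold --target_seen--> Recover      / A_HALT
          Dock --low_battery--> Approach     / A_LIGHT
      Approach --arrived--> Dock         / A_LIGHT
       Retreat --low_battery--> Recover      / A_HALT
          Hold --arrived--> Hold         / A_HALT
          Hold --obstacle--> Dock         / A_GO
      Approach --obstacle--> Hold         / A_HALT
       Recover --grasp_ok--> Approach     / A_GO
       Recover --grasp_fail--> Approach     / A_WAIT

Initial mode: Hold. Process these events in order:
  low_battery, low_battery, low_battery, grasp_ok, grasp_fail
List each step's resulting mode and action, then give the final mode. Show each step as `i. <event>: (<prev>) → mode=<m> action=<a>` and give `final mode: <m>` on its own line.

final mode: Approach

1. low_battery: (Hold) → mode=Dock action=A_LIGHT
2. low_battery: (Dock) → mode=Approach action=A_LIGHT
3. low_battery: (Approach) → mode=Approach action=A_GO
4. grasp_ok: (Approach) → mode=Approach action=A_WAIT
5. grasp_fail: (Approach) → mode=Approach action=A_LIGHT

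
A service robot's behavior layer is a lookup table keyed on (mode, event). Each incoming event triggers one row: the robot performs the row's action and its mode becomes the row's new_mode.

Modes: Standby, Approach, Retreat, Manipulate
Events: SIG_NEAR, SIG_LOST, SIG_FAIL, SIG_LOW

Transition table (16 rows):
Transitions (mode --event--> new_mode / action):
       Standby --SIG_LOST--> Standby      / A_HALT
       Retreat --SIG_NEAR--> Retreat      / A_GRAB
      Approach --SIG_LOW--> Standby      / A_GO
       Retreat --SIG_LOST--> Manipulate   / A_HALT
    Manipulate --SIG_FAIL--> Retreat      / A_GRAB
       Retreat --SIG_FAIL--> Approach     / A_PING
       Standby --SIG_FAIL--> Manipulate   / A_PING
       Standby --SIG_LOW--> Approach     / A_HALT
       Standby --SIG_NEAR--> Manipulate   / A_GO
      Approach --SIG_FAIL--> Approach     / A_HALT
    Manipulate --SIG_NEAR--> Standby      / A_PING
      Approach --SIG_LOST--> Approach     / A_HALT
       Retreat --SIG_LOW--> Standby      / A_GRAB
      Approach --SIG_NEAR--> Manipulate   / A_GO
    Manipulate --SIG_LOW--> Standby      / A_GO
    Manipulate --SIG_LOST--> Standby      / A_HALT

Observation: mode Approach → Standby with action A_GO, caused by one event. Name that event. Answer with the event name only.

try SIG_NEAR: (Approach, SIG_NEAR) → (Manipulate, A_GO)
try SIG_LOST: (Approach, SIG_LOST) → (Approach, A_HALT)
try SIG_FAIL: (Approach, SIG_FAIL) → (Approach, A_HALT)
try SIG_LOW: (Approach, SIG_LOW) → (Standby, A_GO)  ← matches

SIG_LOW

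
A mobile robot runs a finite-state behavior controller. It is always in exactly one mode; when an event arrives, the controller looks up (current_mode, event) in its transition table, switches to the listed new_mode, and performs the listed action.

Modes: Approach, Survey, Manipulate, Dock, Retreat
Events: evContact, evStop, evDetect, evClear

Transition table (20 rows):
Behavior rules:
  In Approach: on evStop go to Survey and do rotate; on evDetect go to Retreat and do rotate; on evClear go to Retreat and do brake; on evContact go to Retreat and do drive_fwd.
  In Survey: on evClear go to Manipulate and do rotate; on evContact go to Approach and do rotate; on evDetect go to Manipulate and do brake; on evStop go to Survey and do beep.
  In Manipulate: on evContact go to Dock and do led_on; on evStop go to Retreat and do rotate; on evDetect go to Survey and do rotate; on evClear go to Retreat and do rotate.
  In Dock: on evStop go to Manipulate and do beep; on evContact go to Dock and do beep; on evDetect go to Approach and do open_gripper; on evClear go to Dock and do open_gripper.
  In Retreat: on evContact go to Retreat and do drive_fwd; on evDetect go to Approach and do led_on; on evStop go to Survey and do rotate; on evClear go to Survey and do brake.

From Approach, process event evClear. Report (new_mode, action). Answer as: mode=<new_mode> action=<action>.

current mode = Approach; filter table to that mode:
  (Approach, evStop) → (Survey, rotate)
  (Approach, evDetect) → (Retreat, rotate)
  (Approach, evClear) → (Retreat, brake)  ← event matches
  (Approach, evContact) → (Retreat, drive_fwd)
event = evClear selects (Retreat, brake)

mode=Retreat action=brake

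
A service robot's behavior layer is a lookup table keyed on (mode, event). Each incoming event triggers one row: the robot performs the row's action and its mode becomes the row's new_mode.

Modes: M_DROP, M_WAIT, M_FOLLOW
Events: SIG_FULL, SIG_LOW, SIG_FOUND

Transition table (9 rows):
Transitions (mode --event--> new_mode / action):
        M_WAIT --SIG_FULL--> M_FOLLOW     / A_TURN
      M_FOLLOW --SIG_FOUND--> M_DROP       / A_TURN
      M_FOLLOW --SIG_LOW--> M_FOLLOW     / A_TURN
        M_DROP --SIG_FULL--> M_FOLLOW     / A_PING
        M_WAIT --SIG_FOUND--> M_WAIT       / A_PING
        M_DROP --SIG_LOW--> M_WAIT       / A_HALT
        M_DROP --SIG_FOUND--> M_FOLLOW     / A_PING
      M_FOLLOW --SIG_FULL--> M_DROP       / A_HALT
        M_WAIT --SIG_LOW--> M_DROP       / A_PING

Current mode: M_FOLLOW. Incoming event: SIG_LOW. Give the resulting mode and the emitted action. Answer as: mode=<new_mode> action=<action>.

mode=M_FOLLOW action=A_TURN

current mode = M_FOLLOW; filter table to that mode:
  (M_FOLLOW, SIG_FOUND) → (M_DROP, A_TURN)
  (M_FOLLOW, SIG_LOW) → (M_FOLLOW, A_TURN)  ← event matches
  (M_FOLLOW, SIG_FULL) → (M_DROP, A_HALT)
event = SIG_LOW selects (M_FOLLOW, A_TURN)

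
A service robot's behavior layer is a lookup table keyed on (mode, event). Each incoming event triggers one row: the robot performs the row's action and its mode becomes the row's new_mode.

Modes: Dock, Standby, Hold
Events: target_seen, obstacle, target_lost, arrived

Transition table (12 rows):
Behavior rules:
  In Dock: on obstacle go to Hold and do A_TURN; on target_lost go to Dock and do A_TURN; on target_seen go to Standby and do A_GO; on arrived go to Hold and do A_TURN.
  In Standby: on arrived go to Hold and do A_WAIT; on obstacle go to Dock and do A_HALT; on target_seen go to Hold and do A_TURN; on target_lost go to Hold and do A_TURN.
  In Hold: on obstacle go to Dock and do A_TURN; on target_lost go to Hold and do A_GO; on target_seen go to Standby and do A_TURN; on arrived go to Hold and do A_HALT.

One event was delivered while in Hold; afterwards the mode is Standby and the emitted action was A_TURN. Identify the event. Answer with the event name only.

try target_seen: (Hold, target_seen) → (Standby, A_TURN)  ← matches
try obstacle: (Hold, obstacle) → (Dock, A_TURN)
try target_lost: (Hold, target_lost) → (Hold, A_GO)
try arrived: (Hold, arrived) → (Hold, A_HALT)

target_seen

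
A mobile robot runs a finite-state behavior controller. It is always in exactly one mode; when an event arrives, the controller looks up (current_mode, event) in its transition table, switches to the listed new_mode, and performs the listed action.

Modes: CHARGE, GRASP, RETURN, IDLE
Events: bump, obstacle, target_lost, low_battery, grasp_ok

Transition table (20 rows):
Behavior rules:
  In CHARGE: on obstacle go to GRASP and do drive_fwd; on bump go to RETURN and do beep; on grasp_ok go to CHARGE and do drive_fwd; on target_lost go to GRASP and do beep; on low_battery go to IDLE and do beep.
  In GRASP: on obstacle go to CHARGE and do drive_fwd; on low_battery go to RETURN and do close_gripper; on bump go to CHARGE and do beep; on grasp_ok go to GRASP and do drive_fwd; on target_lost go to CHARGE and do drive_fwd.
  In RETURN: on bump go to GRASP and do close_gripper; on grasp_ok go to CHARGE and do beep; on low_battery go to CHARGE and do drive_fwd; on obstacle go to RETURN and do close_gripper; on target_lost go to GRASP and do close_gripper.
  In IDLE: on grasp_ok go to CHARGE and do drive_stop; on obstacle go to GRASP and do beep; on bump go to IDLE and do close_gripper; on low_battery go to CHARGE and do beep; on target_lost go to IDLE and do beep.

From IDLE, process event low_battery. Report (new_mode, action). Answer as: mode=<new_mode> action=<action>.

current mode = IDLE; filter table to that mode:
  (IDLE, grasp_ok) → (CHARGE, drive_stop)
  (IDLE, obstacle) → (GRASP, beep)
  (IDLE, bump) → (IDLE, close_gripper)
  (IDLE, low_battery) → (CHARGE, beep)  ← event matches
  (IDLE, target_lost) → (IDLE, beep)
event = low_battery selects (CHARGE, beep)

mode=CHARGE action=beep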